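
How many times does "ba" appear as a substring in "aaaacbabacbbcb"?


Searching for "ba" in "aaaacbabacbbcb"
Scanning each position:
  Position 0: "aa" => no
  Position 1: "aa" => no
  Position 2: "aa" => no
  Position 3: "ac" => no
  Position 4: "cb" => no
  Position 5: "ba" => MATCH
  Position 6: "ab" => no
  Position 7: "ba" => MATCH
  Position 8: "ac" => no
  Position 9: "cb" => no
  Position 10: "bb" => no
  Position 11: "bc" => no
  Position 12: "cb" => no
Total occurrences: 2

2


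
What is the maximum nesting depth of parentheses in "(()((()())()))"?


Input: "(()((()())()))"
Tracking depth:
  Position 0 '(': depth becomes 1
  Position 1 '(': depth becomes 2
  Position 2 ')': depth becomes 1
  Position 3 '(': depth becomes 2
  Position 4 '(': depth becomes 3
  Position 5 '(': depth becomes 4
  Position 6 ')': depth becomes 3
  Position 7 '(': depth becomes 4
  Position 8 ')': depth becomes 3
  Position 9 ')': depth becomes 2
  Position 10 '(': depth becomes 3
  Position 11 ')': depth becomes 2
  Position 12 ')': depth becomes 1
  Position 13 ')': depth becomes 0
Maximum depth reached: 4

4


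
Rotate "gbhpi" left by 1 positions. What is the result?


Input: "gbhpi", rotate left by 1
First 1 characters: "g"
Remaining characters: "bhpi"
Concatenate remaining + first: "bhpi" + "g" = "bhpig"

bhpig


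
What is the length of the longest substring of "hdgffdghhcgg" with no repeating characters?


Input: "hdgffdghhcgg"
Sliding window (track last position of each char):
  Position 0 ('h'): window [0,0] length 1 -- new best
  Position 1 ('d'): window [0,1] length 2 -- new best
  Position 2 ('g'): window [0,2] length 3 -- new best
  Position 3 ('f'): window [0,3] length 4 -- new best
  Position 4 ('f'): repeat (last at 3), move window start to 4
  Position 4 ('f'): window [4,4] length 1
  Position 5 ('d'): window [4,5] length 2
  Position 6 ('g'): window [4,6] length 3
  Position 7 ('h'): window [4,7] length 4
  Position 8 ('h'): repeat (last at 7), move window start to 8
  Position 8 ('h'): window [8,8] length 1
  Position 9 ('c'): window [8,9] length 2
  Position 10 ('g'): window [8,10] length 3
  Position 11 ('g'): repeat (last at 10), move window start to 11
  Position 11 ('g'): window [11,11] length 1
Longest substring with no repeats: "hdgf" with length 4

4


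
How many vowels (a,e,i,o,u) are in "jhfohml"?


Input: jhfohml
Checking each character:
  'j' at position 0: consonant
  'h' at position 1: consonant
  'f' at position 2: consonant
  'o' at position 3: vowel (running total: 1)
  'h' at position 4: consonant
  'm' at position 5: consonant
  'l' at position 6: consonant
Total vowels: 1

1


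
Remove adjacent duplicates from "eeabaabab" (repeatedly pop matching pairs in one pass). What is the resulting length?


Input: eeabaabab
Stack-based adjacent duplicate removal:
  Read 'e': push. Stack: e
  Read 'e': matches stack top 'e' => pop. Stack: (empty)
  Read 'a': push. Stack: a
  Read 'b': push. Stack: ab
  Read 'a': push. Stack: aba
  Read 'a': matches stack top 'a' => pop. Stack: ab
  Read 'b': matches stack top 'b' => pop. Stack: a
  Read 'a': matches stack top 'a' => pop. Stack: (empty)
  Read 'b': push. Stack: b
Final stack: "b" (length 1)

1


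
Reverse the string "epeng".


Input: epeng
Reading characters right to left:
  Position 4: 'g'
  Position 3: 'n'
  Position 2: 'e'
  Position 1: 'p'
  Position 0: 'e'
Reversed: gnepe

gnepe


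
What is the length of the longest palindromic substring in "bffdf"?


Input: "bffdf"
Checking substrings for palindromes:
  [2:5] "fdf" (len 3) => palindrome
  [1:3] "ff" (len 2) => palindrome
Longest palindromic substring: "fdf" with length 3

3


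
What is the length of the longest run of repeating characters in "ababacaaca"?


Input: "ababacaaca"
Scanning for longest run:
  Position 1 ('b'): new char, reset run to 1
  Position 2 ('a'): new char, reset run to 1
  Position 3 ('b'): new char, reset run to 1
  Position 4 ('a'): new char, reset run to 1
  Position 5 ('c'): new char, reset run to 1
  Position 6 ('a'): new char, reset run to 1
  Position 7 ('a'): continues run of 'a', length=2
  Position 8 ('c'): new char, reset run to 1
  Position 9 ('a'): new char, reset run to 1
Longest run: 'a' with length 2

2


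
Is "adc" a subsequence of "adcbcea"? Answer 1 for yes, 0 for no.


Check if "adc" is a subsequence of "adcbcea"
Greedy scan:
  Position 0 ('a'): matches sub[0] = 'a'
  Position 1 ('d'): matches sub[1] = 'd'
  Position 2 ('c'): matches sub[2] = 'c'
  Position 3 ('b'): no match needed
  Position 4 ('c'): no match needed
  Position 5 ('e'): no match needed
  Position 6 ('a'): no match needed
All 3 characters matched => is a subsequence

1


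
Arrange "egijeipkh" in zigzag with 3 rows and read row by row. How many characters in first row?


Zigzag "egijeipkh" into 3 rows:
Placing characters:
  'e' => row 0
  'g' => row 1
  'i' => row 2
  'j' => row 1
  'e' => row 0
  'i' => row 1
  'p' => row 2
  'k' => row 1
  'h' => row 0
Rows:
  Row 0: "eeh"
  Row 1: "gjik"
  Row 2: "ip"
First row length: 3

3


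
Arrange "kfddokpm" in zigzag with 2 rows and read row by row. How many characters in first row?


Zigzag "kfddokpm" into 2 rows:
Placing characters:
  'k' => row 0
  'f' => row 1
  'd' => row 0
  'd' => row 1
  'o' => row 0
  'k' => row 1
  'p' => row 0
  'm' => row 1
Rows:
  Row 0: "kdop"
  Row 1: "fdkm"
First row length: 4

4


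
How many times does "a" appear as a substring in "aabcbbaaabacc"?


Searching for "a" in "aabcbbaaabacc"
Scanning each position:
  Position 0: "a" => MATCH
  Position 1: "a" => MATCH
  Position 2: "b" => no
  Position 3: "c" => no
  Position 4: "b" => no
  Position 5: "b" => no
  Position 6: "a" => MATCH
  Position 7: "a" => MATCH
  Position 8: "a" => MATCH
  Position 9: "b" => no
  Position 10: "a" => MATCH
  Position 11: "c" => no
  Position 12: "c" => no
Total occurrences: 6

6


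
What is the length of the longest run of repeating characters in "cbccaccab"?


Input: "cbccaccab"
Scanning for longest run:
  Position 1 ('b'): new char, reset run to 1
  Position 2 ('c'): new char, reset run to 1
  Position 3 ('c'): continues run of 'c', length=2
  Position 4 ('a'): new char, reset run to 1
  Position 5 ('c'): new char, reset run to 1
  Position 6 ('c'): continues run of 'c', length=2
  Position 7 ('a'): new char, reset run to 1
  Position 8 ('b'): new char, reset run to 1
Longest run: 'c' with length 2

2


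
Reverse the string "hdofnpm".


Input: hdofnpm
Reading characters right to left:
  Position 6: 'm'
  Position 5: 'p'
  Position 4: 'n'
  Position 3: 'f'
  Position 2: 'o'
  Position 1: 'd'
  Position 0: 'h'
Reversed: mpnfodh

mpnfodh


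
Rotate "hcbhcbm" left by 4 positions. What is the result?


Input: "hcbhcbm", rotate left by 4
First 4 characters: "hcbh"
Remaining characters: "cbm"
Concatenate remaining + first: "cbm" + "hcbh" = "cbmhcbh"

cbmhcbh


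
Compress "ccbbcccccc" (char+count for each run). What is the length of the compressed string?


Input: ccbbcccccc
Runs:
  'c' x 2 => "c2"
  'b' x 2 => "b2"
  'c' x 6 => "c6"
Compressed: "c2b2c6"
Compressed length: 6

6


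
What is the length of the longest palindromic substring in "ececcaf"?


Input: "ececcaf"
Checking substrings for palindromes:
  [0:3] "ece" (len 3) => palindrome
  [1:4] "cec" (len 3) => palindrome
  [3:5] "cc" (len 2) => palindrome
Longest palindromic substring: "ece" with length 3

3


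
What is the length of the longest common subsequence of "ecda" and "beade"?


LCS of "ecda" and "beade"
DP table:
           b    e    a    d    e
      0    0    0    0    0    0
  e   0    0    1    1    1    1
  c   0    0    1    1    1    1
  d   0    0    1    1    2    2
  a   0    0    1    2    2    2
LCS length = dp[4][5] = 2

2


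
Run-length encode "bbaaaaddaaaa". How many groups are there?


Input: bbaaaaddaaaa
Scanning for consecutive runs:
  Group 1: 'b' x 2 (positions 0-1)
  Group 2: 'a' x 4 (positions 2-5)
  Group 3: 'd' x 2 (positions 6-7)
  Group 4: 'a' x 4 (positions 8-11)
Total groups: 4

4


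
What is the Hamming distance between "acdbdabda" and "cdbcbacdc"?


Comparing "acdbdabda" and "cdbcbacdc" position by position:
  Position 0: 'a' vs 'c' => differ
  Position 1: 'c' vs 'd' => differ
  Position 2: 'd' vs 'b' => differ
  Position 3: 'b' vs 'c' => differ
  Position 4: 'd' vs 'b' => differ
  Position 5: 'a' vs 'a' => same
  Position 6: 'b' vs 'c' => differ
  Position 7: 'd' vs 'd' => same
  Position 8: 'a' vs 'c' => differ
Total differences (Hamming distance): 7

7


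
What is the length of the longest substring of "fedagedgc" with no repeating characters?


Input: "fedagedgc"
Sliding window (track last position of each char):
  Position 0 ('f'): window [0,0] length 1 -- new best
  Position 1 ('e'): window [0,1] length 2 -- new best
  Position 2 ('d'): window [0,2] length 3 -- new best
  Position 3 ('a'): window [0,3] length 4 -- new best
  Position 4 ('g'): window [0,4] length 5 -- new best
  Position 5 ('e'): repeat (last at 1), move window start to 2
  Position 5 ('e'): window [2,5] length 4
  Position 6 ('d'): repeat (last at 2), move window start to 3
  Position 6 ('d'): window [3,6] length 4
  Position 7 ('g'): repeat (last at 4), move window start to 5
  Position 7 ('g'): window [5,7] length 3
  Position 8 ('c'): window [5,8] length 4
Longest substring with no repeats: "fedag" with length 5

5


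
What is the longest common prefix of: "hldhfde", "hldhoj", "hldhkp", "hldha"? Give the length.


Words: hldhfde, hldhoj, hldhkp, hldha
  Position 0: all 'h' => match
  Position 1: all 'l' => match
  Position 2: all 'd' => match
  Position 3: all 'h' => match
  Position 4: ('f', 'o', 'k', 'a') => mismatch, stop
LCP = "hldh" (length 4)

4


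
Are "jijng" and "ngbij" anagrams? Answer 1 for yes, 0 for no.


Strings: "jijng", "ngbij"
Sorted first:  gijjn
Sorted second: bgijn
Differ at position 0: 'g' vs 'b' => not anagrams

0


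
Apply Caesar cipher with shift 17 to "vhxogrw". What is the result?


Caesar cipher: shift "vhxogrw" by 17
  'v' (pos 21) + 17 = pos 12 = 'm'
  'h' (pos 7) + 17 = pos 24 = 'y'
  'x' (pos 23) + 17 = pos 14 = 'o'
  'o' (pos 14) + 17 = pos 5 = 'f'
  'g' (pos 6) + 17 = pos 23 = 'x'
  'r' (pos 17) + 17 = pos 8 = 'i'
  'w' (pos 22) + 17 = pos 13 = 'n'
Result: myofxin

myofxin


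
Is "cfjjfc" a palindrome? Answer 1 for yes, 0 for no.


Input: cfjjfc
Reversed: cfjjfc
  Compare pos 0 ('c') with pos 5 ('c'): match
  Compare pos 1 ('f') with pos 4 ('f'): match
  Compare pos 2 ('j') with pos 3 ('j'): match
Result: palindrome

1


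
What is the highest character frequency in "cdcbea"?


Input: cdcbea
Character counts:
  'a': 1
  'b': 1
  'c': 2
  'd': 1
  'e': 1
Maximum frequency: 2

2


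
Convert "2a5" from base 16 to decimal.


Input: "2a5" in base 16
Positional expansion:
  Digit '2' (value 2) x 16^2 = 512
  Digit 'a' (value 10) x 16^1 = 160
  Digit '5' (value 5) x 16^0 = 5
Sum = 677

677


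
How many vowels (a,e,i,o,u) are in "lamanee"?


Input: lamanee
Checking each character:
  'l' at position 0: consonant
  'a' at position 1: vowel (running total: 1)
  'm' at position 2: consonant
  'a' at position 3: vowel (running total: 2)
  'n' at position 4: consonant
  'e' at position 5: vowel (running total: 3)
  'e' at position 6: vowel (running total: 4)
Total vowels: 4

4


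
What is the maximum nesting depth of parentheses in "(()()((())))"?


Input: "(()()((())))"
Tracking depth:
  Position 0 '(': depth becomes 1
  Position 1 '(': depth becomes 2
  Position 2 ')': depth becomes 1
  Position 3 '(': depth becomes 2
  Position 4 ')': depth becomes 1
  Position 5 '(': depth becomes 2
  Position 6 '(': depth becomes 3
  Position 7 '(': depth becomes 4
  Position 8 ')': depth becomes 3
  Position 9 ')': depth becomes 2
  Position 10 ')': depth becomes 1
  Position 11 ')': depth becomes 0
Maximum depth reached: 4

4


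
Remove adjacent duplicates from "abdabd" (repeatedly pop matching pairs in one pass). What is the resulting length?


Input: abdabd
Stack-based adjacent duplicate removal:
  Read 'a': push. Stack: a
  Read 'b': push. Stack: ab
  Read 'd': push. Stack: abd
  Read 'a': push. Stack: abda
  Read 'b': push. Stack: abdab
  Read 'd': push. Stack: abdabd
Final stack: "abdabd" (length 6)

6


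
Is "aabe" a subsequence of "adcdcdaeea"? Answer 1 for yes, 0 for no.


Check if "aabe" is a subsequence of "adcdcdaeea"
Greedy scan:
  Position 0 ('a'): matches sub[0] = 'a'
  Position 1 ('d'): no match needed
  Position 2 ('c'): no match needed
  Position 3 ('d'): no match needed
  Position 4 ('c'): no match needed
  Position 5 ('d'): no match needed
  Position 6 ('a'): matches sub[1] = 'a'
  Position 7 ('e'): no match needed
  Position 8 ('e'): no match needed
  Position 9 ('a'): no match needed
Only matched 2/4 characters => not a subsequence

0


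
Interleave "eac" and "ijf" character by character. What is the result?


Interleaving "eac" and "ijf":
  Position 0: 'e' from first, 'i' from second => "ei"
  Position 1: 'a' from first, 'j' from second => "aj"
  Position 2: 'c' from first, 'f' from second => "cf"
Result: eiajcf

eiajcf


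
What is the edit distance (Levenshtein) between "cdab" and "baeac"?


Computing edit distance: "cdab" -> "baeac"
DP table:
           b    a    e    a    c
      0    1    2    3    4    5
  c   1    1    2    3    4    4
  d   2    2    2    3    4    5
  a   3    3    2    3    3    4
  b   4    3    3    3    4    4
Edit distance = dp[4][5] = 4

4


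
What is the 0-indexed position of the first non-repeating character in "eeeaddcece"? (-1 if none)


Input: eeeaddcece
Character frequencies:
  'a': 1
  'c': 2
  'd': 2
  'e': 5
Scanning left to right for freq == 1:
  Position 0 ('e'): freq=5, skip
  Position 1 ('e'): freq=5, skip
  Position 2 ('e'): freq=5, skip
  Position 3 ('a'): unique! => answer = 3

3


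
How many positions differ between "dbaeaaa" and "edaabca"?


Comparing "dbaeaaa" and "edaabca" position by position:
  Position 0: 'd' vs 'e' => DIFFER
  Position 1: 'b' vs 'd' => DIFFER
  Position 2: 'a' vs 'a' => same
  Position 3: 'e' vs 'a' => DIFFER
  Position 4: 'a' vs 'b' => DIFFER
  Position 5: 'a' vs 'c' => DIFFER
  Position 6: 'a' vs 'a' => same
Positions that differ: 5

5


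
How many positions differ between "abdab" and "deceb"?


Comparing "abdab" and "deceb" position by position:
  Position 0: 'a' vs 'd' => DIFFER
  Position 1: 'b' vs 'e' => DIFFER
  Position 2: 'd' vs 'c' => DIFFER
  Position 3: 'a' vs 'e' => DIFFER
  Position 4: 'b' vs 'b' => same
Positions that differ: 4

4


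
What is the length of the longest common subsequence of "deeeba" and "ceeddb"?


LCS of "deeeba" and "ceeddb"
DP table:
           c    e    e    d    d    b
      0    0    0    0    0    0    0
  d   0    0    0    0    1    1    1
  e   0    0    1    1    1    1    1
  e   0    0    1    2    2    2    2
  e   0    0    1    2    2    2    2
  b   0    0    1    2    2    2    3
  a   0    0    1    2    2    2    3
LCS length = dp[6][6] = 3

3


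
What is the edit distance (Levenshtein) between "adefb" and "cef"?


Computing edit distance: "adefb" -> "cef"
DP table:
           c    e    f
      0    1    2    3
  a   1    1    2    3
  d   2    2    2    3
  e   3    3    2    3
  f   4    4    3    2
  b   5    5    4    3
Edit distance = dp[5][3] = 3

3


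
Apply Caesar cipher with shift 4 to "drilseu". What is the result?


Caesar cipher: shift "drilseu" by 4
  'd' (pos 3) + 4 = pos 7 = 'h'
  'r' (pos 17) + 4 = pos 21 = 'v'
  'i' (pos 8) + 4 = pos 12 = 'm'
  'l' (pos 11) + 4 = pos 15 = 'p'
  's' (pos 18) + 4 = pos 22 = 'w'
  'e' (pos 4) + 4 = pos 8 = 'i'
  'u' (pos 20) + 4 = pos 24 = 'y'
Result: hvmpwiy

hvmpwiy


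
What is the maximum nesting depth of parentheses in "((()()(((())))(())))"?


Input: "((()()(((())))(())))"
Tracking depth:
  Position 0 '(': depth becomes 1
  Position 1 '(': depth becomes 2
  Position 2 '(': depth becomes 3
  Position 3 ')': depth becomes 2
  Position 4 '(': depth becomes 3
  Position 5 ')': depth becomes 2
  Position 6 '(': depth becomes 3
  Position 7 '(': depth becomes 4
  Position 8 '(': depth becomes 5
  Position 9 '(': depth becomes 6
  Position 10 ')': depth becomes 5
  Position 11 ')': depth becomes 4
  Position 12 ')': depth becomes 3
  Position 13 ')': depth becomes 2
  Position 14 '(': depth becomes 3
  Position 15 '(': depth becomes 4
  Position 16 ')': depth becomes 3
  Position 17 ')': depth becomes 2
  Position 18 ')': depth becomes 1
  Position 19 ')': depth becomes 0
Maximum depth reached: 6

6


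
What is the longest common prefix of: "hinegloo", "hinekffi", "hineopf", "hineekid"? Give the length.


Words: hinegloo, hinekffi, hineopf, hineekid
  Position 0: all 'h' => match
  Position 1: all 'i' => match
  Position 2: all 'n' => match
  Position 3: all 'e' => match
  Position 4: ('g', 'k', 'o', 'e') => mismatch, stop
LCP = "hine" (length 4)

4


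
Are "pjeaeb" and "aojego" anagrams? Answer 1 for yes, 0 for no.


Strings: "pjeaeb", "aojego"
Sorted first:  abeejp
Sorted second: aegjoo
Differ at position 1: 'b' vs 'e' => not anagrams

0


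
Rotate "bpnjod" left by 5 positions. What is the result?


Input: "bpnjod", rotate left by 5
First 5 characters: "bpnjo"
Remaining characters: "d"
Concatenate remaining + first: "d" + "bpnjo" = "dbpnjo"

dbpnjo


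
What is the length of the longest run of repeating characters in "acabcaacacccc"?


Input: "acabcaacacccc"
Scanning for longest run:
  Position 1 ('c'): new char, reset run to 1
  Position 2 ('a'): new char, reset run to 1
  Position 3 ('b'): new char, reset run to 1
  Position 4 ('c'): new char, reset run to 1
  Position 5 ('a'): new char, reset run to 1
  Position 6 ('a'): continues run of 'a', length=2
  Position 7 ('c'): new char, reset run to 1
  Position 8 ('a'): new char, reset run to 1
  Position 9 ('c'): new char, reset run to 1
  Position 10 ('c'): continues run of 'c', length=2
  Position 11 ('c'): continues run of 'c', length=3
  Position 12 ('c'): continues run of 'c', length=4
Longest run: 'c' with length 4

4


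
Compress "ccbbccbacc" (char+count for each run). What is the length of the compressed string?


Input: ccbbccbacc
Runs:
  'c' x 2 => "c2"
  'b' x 2 => "b2"
  'c' x 2 => "c2"
  'b' x 1 => "b1"
  'a' x 1 => "a1"
  'c' x 2 => "c2"
Compressed: "c2b2c2b1a1c2"
Compressed length: 12

12


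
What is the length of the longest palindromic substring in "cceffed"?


Input: "cceffed"
Checking substrings for palindromes:
  [2:6] "effe" (len 4) => palindrome
  [0:2] "cc" (len 2) => palindrome
  [3:5] "ff" (len 2) => palindrome
Longest palindromic substring: "effe" with length 4

4


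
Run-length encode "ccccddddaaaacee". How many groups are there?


Input: ccccddddaaaacee
Scanning for consecutive runs:
  Group 1: 'c' x 4 (positions 0-3)
  Group 2: 'd' x 4 (positions 4-7)
  Group 3: 'a' x 4 (positions 8-11)
  Group 4: 'c' x 1 (positions 12-12)
  Group 5: 'e' x 2 (positions 13-14)
Total groups: 5

5


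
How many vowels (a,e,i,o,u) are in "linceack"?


Input: linceack
Checking each character:
  'l' at position 0: consonant
  'i' at position 1: vowel (running total: 1)
  'n' at position 2: consonant
  'c' at position 3: consonant
  'e' at position 4: vowel (running total: 2)
  'a' at position 5: vowel (running total: 3)
  'c' at position 6: consonant
  'k' at position 7: consonant
Total vowels: 3

3


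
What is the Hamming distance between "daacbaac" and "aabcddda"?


Comparing "daacbaac" and "aabcddda" position by position:
  Position 0: 'd' vs 'a' => differ
  Position 1: 'a' vs 'a' => same
  Position 2: 'a' vs 'b' => differ
  Position 3: 'c' vs 'c' => same
  Position 4: 'b' vs 'd' => differ
  Position 5: 'a' vs 'd' => differ
  Position 6: 'a' vs 'd' => differ
  Position 7: 'c' vs 'a' => differ
Total differences (Hamming distance): 6

6


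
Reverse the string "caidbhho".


Input: caidbhho
Reading characters right to left:
  Position 7: 'o'
  Position 6: 'h'
  Position 5: 'h'
  Position 4: 'b'
  Position 3: 'd'
  Position 2: 'i'
  Position 1: 'a'
  Position 0: 'c'
Reversed: ohhbdiac

ohhbdiac


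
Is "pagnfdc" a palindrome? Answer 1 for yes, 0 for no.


Input: pagnfdc
Reversed: cdfngap
  Compare pos 0 ('p') with pos 6 ('c'): MISMATCH
  Compare pos 1 ('a') with pos 5 ('d'): MISMATCH
  Compare pos 2 ('g') with pos 4 ('f'): MISMATCH
Result: not a palindrome

0


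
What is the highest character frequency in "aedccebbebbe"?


Input: aedccebbebbe
Character counts:
  'a': 1
  'b': 4
  'c': 2
  'd': 1
  'e': 4
Maximum frequency: 4

4


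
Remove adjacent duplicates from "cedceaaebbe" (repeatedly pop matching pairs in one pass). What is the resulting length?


Input: cedceaaebbe
Stack-based adjacent duplicate removal:
  Read 'c': push. Stack: c
  Read 'e': push. Stack: ce
  Read 'd': push. Stack: ced
  Read 'c': push. Stack: cedc
  Read 'e': push. Stack: cedce
  Read 'a': push. Stack: cedcea
  Read 'a': matches stack top 'a' => pop. Stack: cedce
  Read 'e': matches stack top 'e' => pop. Stack: cedc
  Read 'b': push. Stack: cedcb
  Read 'b': matches stack top 'b' => pop. Stack: cedc
  Read 'e': push. Stack: cedce
Final stack: "cedce" (length 5)

5


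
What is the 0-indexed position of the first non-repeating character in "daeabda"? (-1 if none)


Input: daeabda
Character frequencies:
  'a': 3
  'b': 1
  'd': 2
  'e': 1
Scanning left to right for freq == 1:
  Position 0 ('d'): freq=2, skip
  Position 1 ('a'): freq=3, skip
  Position 2 ('e'): unique! => answer = 2

2


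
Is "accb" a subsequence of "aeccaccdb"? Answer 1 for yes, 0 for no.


Check if "accb" is a subsequence of "aeccaccdb"
Greedy scan:
  Position 0 ('a'): matches sub[0] = 'a'
  Position 1 ('e'): no match needed
  Position 2 ('c'): matches sub[1] = 'c'
  Position 3 ('c'): matches sub[2] = 'c'
  Position 4 ('a'): no match needed
  Position 5 ('c'): no match needed
  Position 6 ('c'): no match needed
  Position 7 ('d'): no match needed
  Position 8 ('b'): matches sub[3] = 'b'
All 4 characters matched => is a subsequence

1


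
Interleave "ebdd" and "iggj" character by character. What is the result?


Interleaving "ebdd" and "iggj":
  Position 0: 'e' from first, 'i' from second => "ei"
  Position 1: 'b' from first, 'g' from second => "bg"
  Position 2: 'd' from first, 'g' from second => "dg"
  Position 3: 'd' from first, 'j' from second => "dj"
Result: eibgdgdj

eibgdgdj


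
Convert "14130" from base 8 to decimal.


Input: "14130" in base 8
Positional expansion:
  Digit '1' (value 1) x 8^4 = 4096
  Digit '4' (value 4) x 8^3 = 2048
  Digit '1' (value 1) x 8^2 = 64
  Digit '3' (value 3) x 8^1 = 24
  Digit '0' (value 0) x 8^0 = 0
Sum = 6232

6232


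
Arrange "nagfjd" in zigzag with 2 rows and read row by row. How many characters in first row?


Zigzag "nagfjd" into 2 rows:
Placing characters:
  'n' => row 0
  'a' => row 1
  'g' => row 0
  'f' => row 1
  'j' => row 0
  'd' => row 1
Rows:
  Row 0: "ngj"
  Row 1: "afd"
First row length: 3

3


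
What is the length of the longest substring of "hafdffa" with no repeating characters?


Input: "hafdffa"
Sliding window (track last position of each char):
  Position 0 ('h'): window [0,0] length 1 -- new best
  Position 1 ('a'): window [0,1] length 2 -- new best
  Position 2 ('f'): window [0,2] length 3 -- new best
  Position 3 ('d'): window [0,3] length 4 -- new best
  Position 4 ('f'): repeat (last at 2), move window start to 3
  Position 4 ('f'): window [3,4] length 2
  Position 5 ('f'): repeat (last at 4), move window start to 5
  Position 5 ('f'): window [5,5] length 1
  Position 6 ('a'): window [5,6] length 2
Longest substring with no repeats: "hafd" with length 4

4


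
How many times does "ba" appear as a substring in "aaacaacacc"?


Searching for "ba" in "aaacaacacc"
Scanning each position:
  Position 0: "aa" => no
  Position 1: "aa" => no
  Position 2: "ac" => no
  Position 3: "ca" => no
  Position 4: "aa" => no
  Position 5: "ac" => no
  Position 6: "ca" => no
  Position 7: "ac" => no
  Position 8: "cc" => no
Total occurrences: 0

0


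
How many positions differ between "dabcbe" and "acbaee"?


Comparing "dabcbe" and "acbaee" position by position:
  Position 0: 'd' vs 'a' => DIFFER
  Position 1: 'a' vs 'c' => DIFFER
  Position 2: 'b' vs 'b' => same
  Position 3: 'c' vs 'a' => DIFFER
  Position 4: 'b' vs 'e' => DIFFER
  Position 5: 'e' vs 'e' => same
Positions that differ: 4

4


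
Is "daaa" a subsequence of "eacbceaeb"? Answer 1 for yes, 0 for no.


Check if "daaa" is a subsequence of "eacbceaeb"
Greedy scan:
  Position 0 ('e'): no match needed
  Position 1 ('a'): no match needed
  Position 2 ('c'): no match needed
  Position 3 ('b'): no match needed
  Position 4 ('c'): no match needed
  Position 5 ('e'): no match needed
  Position 6 ('a'): no match needed
  Position 7 ('e'): no match needed
  Position 8 ('b'): no match needed
Only matched 0/4 characters => not a subsequence

0


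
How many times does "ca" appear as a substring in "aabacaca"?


Searching for "ca" in "aabacaca"
Scanning each position:
  Position 0: "aa" => no
  Position 1: "ab" => no
  Position 2: "ba" => no
  Position 3: "ac" => no
  Position 4: "ca" => MATCH
  Position 5: "ac" => no
  Position 6: "ca" => MATCH
Total occurrences: 2

2


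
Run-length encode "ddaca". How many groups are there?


Input: ddaca
Scanning for consecutive runs:
  Group 1: 'd' x 2 (positions 0-1)
  Group 2: 'a' x 1 (positions 2-2)
  Group 3: 'c' x 1 (positions 3-3)
  Group 4: 'a' x 1 (positions 4-4)
Total groups: 4

4


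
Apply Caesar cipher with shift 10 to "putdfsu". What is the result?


Caesar cipher: shift "putdfsu" by 10
  'p' (pos 15) + 10 = pos 25 = 'z'
  'u' (pos 20) + 10 = pos 4 = 'e'
  't' (pos 19) + 10 = pos 3 = 'd'
  'd' (pos 3) + 10 = pos 13 = 'n'
  'f' (pos 5) + 10 = pos 15 = 'p'
  's' (pos 18) + 10 = pos 2 = 'c'
  'u' (pos 20) + 10 = pos 4 = 'e'
Result: zednpce

zednpce


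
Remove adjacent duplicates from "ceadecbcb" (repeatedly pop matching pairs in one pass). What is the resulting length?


Input: ceadecbcb
Stack-based adjacent duplicate removal:
  Read 'c': push. Stack: c
  Read 'e': push. Stack: ce
  Read 'a': push. Stack: cea
  Read 'd': push. Stack: cead
  Read 'e': push. Stack: ceade
  Read 'c': push. Stack: ceadec
  Read 'b': push. Stack: ceadecb
  Read 'c': push. Stack: ceadecbc
  Read 'b': push. Stack: ceadecbcb
Final stack: "ceadecbcb" (length 9)

9


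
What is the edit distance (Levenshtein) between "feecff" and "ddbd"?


Computing edit distance: "feecff" -> "ddbd"
DP table:
           d    d    b    d
      0    1    2    3    4
  f   1    1    2    3    4
  e   2    2    2    3    4
  e   3    3    3    3    4
  c   4    4    4    4    4
  f   5    5    5    5    5
  f   6    6    6    6    6
Edit distance = dp[6][4] = 6

6


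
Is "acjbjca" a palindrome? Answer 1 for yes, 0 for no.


Input: acjbjca
Reversed: acjbjca
  Compare pos 0 ('a') with pos 6 ('a'): match
  Compare pos 1 ('c') with pos 5 ('c'): match
  Compare pos 2 ('j') with pos 4 ('j'): match
Result: palindrome

1


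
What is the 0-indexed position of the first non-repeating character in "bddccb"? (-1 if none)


Input: bddccb
Character frequencies:
  'b': 2
  'c': 2
  'd': 2
Scanning left to right for freq == 1:
  Position 0 ('b'): freq=2, skip
  Position 1 ('d'): freq=2, skip
  Position 2 ('d'): freq=2, skip
  Position 3 ('c'): freq=2, skip
  Position 4 ('c'): freq=2, skip
  Position 5 ('b'): freq=2, skip
  No unique character found => answer = -1

-1


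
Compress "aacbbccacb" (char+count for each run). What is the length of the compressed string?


Input: aacbbccacb
Runs:
  'a' x 2 => "a2"
  'c' x 1 => "c1"
  'b' x 2 => "b2"
  'c' x 2 => "c2"
  'a' x 1 => "a1"
  'c' x 1 => "c1"
  'b' x 1 => "b1"
Compressed: "a2c1b2c2a1c1b1"
Compressed length: 14

14


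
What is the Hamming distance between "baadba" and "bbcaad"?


Comparing "baadba" and "bbcaad" position by position:
  Position 0: 'b' vs 'b' => same
  Position 1: 'a' vs 'b' => differ
  Position 2: 'a' vs 'c' => differ
  Position 3: 'd' vs 'a' => differ
  Position 4: 'b' vs 'a' => differ
  Position 5: 'a' vs 'd' => differ
Total differences (Hamming distance): 5

5


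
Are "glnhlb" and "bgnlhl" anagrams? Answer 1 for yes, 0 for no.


Strings: "glnhlb", "bgnlhl"
Sorted first:  bghlln
Sorted second: bghlln
Sorted forms match => anagrams

1


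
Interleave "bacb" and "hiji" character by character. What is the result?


Interleaving "bacb" and "hiji":
  Position 0: 'b' from first, 'h' from second => "bh"
  Position 1: 'a' from first, 'i' from second => "ai"
  Position 2: 'c' from first, 'j' from second => "cj"
  Position 3: 'b' from first, 'i' from second => "bi"
Result: bhaicjbi

bhaicjbi


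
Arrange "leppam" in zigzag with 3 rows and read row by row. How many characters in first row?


Zigzag "leppam" into 3 rows:
Placing characters:
  'l' => row 0
  'e' => row 1
  'p' => row 2
  'p' => row 1
  'a' => row 0
  'm' => row 1
Rows:
  Row 0: "la"
  Row 1: "epm"
  Row 2: "p"
First row length: 2

2


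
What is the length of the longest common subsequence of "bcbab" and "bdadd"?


LCS of "bcbab" and "bdadd"
DP table:
           b    d    a    d    d
      0    0    0    0    0    0
  b   0    1    1    1    1    1
  c   0    1    1    1    1    1
  b   0    1    1    1    1    1
  a   0    1    1    2    2    2
  b   0    1    1    2    2    2
LCS length = dp[5][5] = 2

2


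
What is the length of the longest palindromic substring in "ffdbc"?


Input: "ffdbc"
Checking substrings for palindromes:
  [0:2] "ff" (len 2) => palindrome
Longest palindromic substring: "ff" with length 2

2


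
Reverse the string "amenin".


Input: amenin
Reading characters right to left:
  Position 5: 'n'
  Position 4: 'i'
  Position 3: 'n'
  Position 2: 'e'
  Position 1: 'm'
  Position 0: 'a'
Reversed: ninema

ninema


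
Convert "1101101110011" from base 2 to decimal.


Input: "1101101110011" in base 2
Positional expansion:
  Digit '1' (value 1) x 2^12 = 4096
  Digit '1' (value 1) x 2^11 = 2048
  Digit '0' (value 0) x 2^10 = 0
  Digit '1' (value 1) x 2^9 = 512
  Digit '1' (value 1) x 2^8 = 256
  Digit '0' (value 0) x 2^7 = 0
  Digit '1' (value 1) x 2^6 = 64
  Digit '1' (value 1) x 2^5 = 32
  Digit '1' (value 1) x 2^4 = 16
  Digit '0' (value 0) x 2^3 = 0
  Digit '0' (value 0) x 2^2 = 0
  Digit '1' (value 1) x 2^1 = 2
  Digit '1' (value 1) x 2^0 = 1
Sum = 7027

7027


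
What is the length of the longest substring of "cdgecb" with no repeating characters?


Input: "cdgecb"
Sliding window (track last position of each char):
  Position 0 ('c'): window [0,0] length 1 -- new best
  Position 1 ('d'): window [0,1] length 2 -- new best
  Position 2 ('g'): window [0,2] length 3 -- new best
  Position 3 ('e'): window [0,3] length 4 -- new best
  Position 4 ('c'): repeat (last at 0), move window start to 1
  Position 4 ('c'): window [1,4] length 4
  Position 5 ('b'): window [1,5] length 5 -- new best
Longest substring with no repeats: "dgecb" with length 5

5


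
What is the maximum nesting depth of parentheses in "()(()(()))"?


Input: "()(()(()))"
Tracking depth:
  Position 0 '(': depth becomes 1
  Position 1 ')': depth becomes 0
  Position 2 '(': depth becomes 1
  Position 3 '(': depth becomes 2
  Position 4 ')': depth becomes 1
  Position 5 '(': depth becomes 2
  Position 6 '(': depth becomes 3
  Position 7 ')': depth becomes 2
  Position 8 ')': depth becomes 1
  Position 9 ')': depth becomes 0
Maximum depth reached: 3

3


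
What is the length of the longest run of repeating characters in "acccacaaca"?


Input: "acccacaaca"
Scanning for longest run:
  Position 1 ('c'): new char, reset run to 1
  Position 2 ('c'): continues run of 'c', length=2
  Position 3 ('c'): continues run of 'c', length=3
  Position 4 ('a'): new char, reset run to 1
  Position 5 ('c'): new char, reset run to 1
  Position 6 ('a'): new char, reset run to 1
  Position 7 ('a'): continues run of 'a', length=2
  Position 8 ('c'): new char, reset run to 1
  Position 9 ('a'): new char, reset run to 1
Longest run: 'c' with length 3

3


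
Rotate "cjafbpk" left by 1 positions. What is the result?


Input: "cjafbpk", rotate left by 1
First 1 characters: "c"
Remaining characters: "jafbpk"
Concatenate remaining + first: "jafbpk" + "c" = "jafbpkc"

jafbpkc


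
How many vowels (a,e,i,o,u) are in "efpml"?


Input: efpml
Checking each character:
  'e' at position 0: vowel (running total: 1)
  'f' at position 1: consonant
  'p' at position 2: consonant
  'm' at position 3: consonant
  'l' at position 4: consonant
Total vowels: 1

1


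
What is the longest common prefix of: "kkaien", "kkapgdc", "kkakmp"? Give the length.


Words: kkaien, kkapgdc, kkakmp
  Position 0: all 'k' => match
  Position 1: all 'k' => match
  Position 2: all 'a' => match
  Position 3: ('i', 'p', 'k') => mismatch, stop
LCP = "kka" (length 3)

3


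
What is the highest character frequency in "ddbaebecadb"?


Input: ddbaebecadb
Character counts:
  'a': 2
  'b': 3
  'c': 1
  'd': 3
  'e': 2
Maximum frequency: 3

3


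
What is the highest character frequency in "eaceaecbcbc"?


Input: eaceaecbcbc
Character counts:
  'a': 2
  'b': 2
  'c': 4
  'e': 3
Maximum frequency: 4

4


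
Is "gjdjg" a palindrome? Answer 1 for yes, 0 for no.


Input: gjdjg
Reversed: gjdjg
  Compare pos 0 ('g') with pos 4 ('g'): match
  Compare pos 1 ('j') with pos 3 ('j'): match
Result: palindrome

1


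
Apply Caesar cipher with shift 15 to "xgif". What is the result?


Caesar cipher: shift "xgif" by 15
  'x' (pos 23) + 15 = pos 12 = 'm'
  'g' (pos 6) + 15 = pos 21 = 'v'
  'i' (pos 8) + 15 = pos 23 = 'x'
  'f' (pos 5) + 15 = pos 20 = 'u'
Result: mvxu

mvxu


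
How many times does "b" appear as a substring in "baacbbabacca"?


Searching for "b" in "baacbbabacca"
Scanning each position:
  Position 0: "b" => MATCH
  Position 1: "a" => no
  Position 2: "a" => no
  Position 3: "c" => no
  Position 4: "b" => MATCH
  Position 5: "b" => MATCH
  Position 6: "a" => no
  Position 7: "b" => MATCH
  Position 8: "a" => no
  Position 9: "c" => no
  Position 10: "c" => no
  Position 11: "a" => no
Total occurrences: 4

4


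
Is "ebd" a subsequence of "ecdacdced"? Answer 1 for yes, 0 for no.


Check if "ebd" is a subsequence of "ecdacdced"
Greedy scan:
  Position 0 ('e'): matches sub[0] = 'e'
  Position 1 ('c'): no match needed
  Position 2 ('d'): no match needed
  Position 3 ('a'): no match needed
  Position 4 ('c'): no match needed
  Position 5 ('d'): no match needed
  Position 6 ('c'): no match needed
  Position 7 ('e'): no match needed
  Position 8 ('d'): no match needed
Only matched 1/3 characters => not a subsequence

0


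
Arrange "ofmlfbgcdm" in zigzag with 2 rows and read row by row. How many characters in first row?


Zigzag "ofmlfbgcdm" into 2 rows:
Placing characters:
  'o' => row 0
  'f' => row 1
  'm' => row 0
  'l' => row 1
  'f' => row 0
  'b' => row 1
  'g' => row 0
  'c' => row 1
  'd' => row 0
  'm' => row 1
Rows:
  Row 0: "omfgd"
  Row 1: "flbcm"
First row length: 5

5


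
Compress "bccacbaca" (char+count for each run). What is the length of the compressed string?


Input: bccacbaca
Runs:
  'b' x 1 => "b1"
  'c' x 2 => "c2"
  'a' x 1 => "a1"
  'c' x 1 => "c1"
  'b' x 1 => "b1"
  'a' x 1 => "a1"
  'c' x 1 => "c1"
  'a' x 1 => "a1"
Compressed: "b1c2a1c1b1a1c1a1"
Compressed length: 16

16


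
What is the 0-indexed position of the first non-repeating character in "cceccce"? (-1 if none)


Input: cceccce
Character frequencies:
  'c': 5
  'e': 2
Scanning left to right for freq == 1:
  Position 0 ('c'): freq=5, skip
  Position 1 ('c'): freq=5, skip
  Position 2 ('e'): freq=2, skip
  Position 3 ('c'): freq=5, skip
  Position 4 ('c'): freq=5, skip
  Position 5 ('c'): freq=5, skip
  Position 6 ('e'): freq=2, skip
  No unique character found => answer = -1

-1


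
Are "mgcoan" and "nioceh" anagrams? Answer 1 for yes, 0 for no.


Strings: "mgcoan", "nioceh"
Sorted first:  acgmno
Sorted second: cehino
Differ at position 0: 'a' vs 'c' => not anagrams

0


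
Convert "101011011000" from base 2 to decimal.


Input: "101011011000" in base 2
Positional expansion:
  Digit '1' (value 1) x 2^11 = 2048
  Digit '0' (value 0) x 2^10 = 0
  Digit '1' (value 1) x 2^9 = 512
  Digit '0' (value 0) x 2^8 = 0
  Digit '1' (value 1) x 2^7 = 128
  Digit '1' (value 1) x 2^6 = 64
  Digit '0' (value 0) x 2^5 = 0
  Digit '1' (value 1) x 2^4 = 16
  Digit '1' (value 1) x 2^3 = 8
  Digit '0' (value 0) x 2^2 = 0
  Digit '0' (value 0) x 2^1 = 0
  Digit '0' (value 0) x 2^0 = 0
Sum = 2776

2776


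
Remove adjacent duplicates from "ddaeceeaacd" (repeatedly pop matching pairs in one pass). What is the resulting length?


Input: ddaeceeaacd
Stack-based adjacent duplicate removal:
  Read 'd': push. Stack: d
  Read 'd': matches stack top 'd' => pop. Stack: (empty)
  Read 'a': push. Stack: a
  Read 'e': push. Stack: ae
  Read 'c': push. Stack: aec
  Read 'e': push. Stack: aece
  Read 'e': matches stack top 'e' => pop. Stack: aec
  Read 'a': push. Stack: aeca
  Read 'a': matches stack top 'a' => pop. Stack: aec
  Read 'c': matches stack top 'c' => pop. Stack: ae
  Read 'd': push. Stack: aed
Final stack: "aed" (length 3)

3


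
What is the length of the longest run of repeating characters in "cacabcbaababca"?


Input: "cacabcbaababca"
Scanning for longest run:
  Position 1 ('a'): new char, reset run to 1
  Position 2 ('c'): new char, reset run to 1
  Position 3 ('a'): new char, reset run to 1
  Position 4 ('b'): new char, reset run to 1
  Position 5 ('c'): new char, reset run to 1
  Position 6 ('b'): new char, reset run to 1
  Position 7 ('a'): new char, reset run to 1
  Position 8 ('a'): continues run of 'a', length=2
  Position 9 ('b'): new char, reset run to 1
  Position 10 ('a'): new char, reset run to 1
  Position 11 ('b'): new char, reset run to 1
  Position 12 ('c'): new char, reset run to 1
  Position 13 ('a'): new char, reset run to 1
Longest run: 'a' with length 2

2


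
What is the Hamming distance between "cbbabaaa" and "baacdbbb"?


Comparing "cbbabaaa" and "baacdbbb" position by position:
  Position 0: 'c' vs 'b' => differ
  Position 1: 'b' vs 'a' => differ
  Position 2: 'b' vs 'a' => differ
  Position 3: 'a' vs 'c' => differ
  Position 4: 'b' vs 'd' => differ
  Position 5: 'a' vs 'b' => differ
  Position 6: 'a' vs 'b' => differ
  Position 7: 'a' vs 'b' => differ
Total differences (Hamming distance): 8

8


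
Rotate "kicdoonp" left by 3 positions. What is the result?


Input: "kicdoonp", rotate left by 3
First 3 characters: "kic"
Remaining characters: "doonp"
Concatenate remaining + first: "doonp" + "kic" = "doonpkic"

doonpkic


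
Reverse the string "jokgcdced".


Input: jokgcdced
Reading characters right to left:
  Position 8: 'd'
  Position 7: 'e'
  Position 6: 'c'
  Position 5: 'd'
  Position 4: 'c'
  Position 3: 'g'
  Position 2: 'k'
  Position 1: 'o'
  Position 0: 'j'
Reversed: decdcgkoj

decdcgkoj


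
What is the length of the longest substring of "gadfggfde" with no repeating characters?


Input: "gadfggfde"
Sliding window (track last position of each char):
  Position 0 ('g'): window [0,0] length 1 -- new best
  Position 1 ('a'): window [0,1] length 2 -- new best
  Position 2 ('d'): window [0,2] length 3 -- new best
  Position 3 ('f'): window [0,3] length 4 -- new best
  Position 4 ('g'): repeat (last at 0), move window start to 1
  Position 4 ('g'): window [1,4] length 4
  Position 5 ('g'): repeat (last at 4), move window start to 5
  Position 5 ('g'): window [5,5] length 1
  Position 6 ('f'): window [5,6] length 2
  Position 7 ('d'): window [5,7] length 3
  Position 8 ('e'): window [5,8] length 4
Longest substring with no repeats: "gadf" with length 4

4


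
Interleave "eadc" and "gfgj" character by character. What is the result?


Interleaving "eadc" and "gfgj":
  Position 0: 'e' from first, 'g' from second => "eg"
  Position 1: 'a' from first, 'f' from second => "af"
  Position 2: 'd' from first, 'g' from second => "dg"
  Position 3: 'c' from first, 'j' from second => "cj"
Result: egafdgcj

egafdgcj
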